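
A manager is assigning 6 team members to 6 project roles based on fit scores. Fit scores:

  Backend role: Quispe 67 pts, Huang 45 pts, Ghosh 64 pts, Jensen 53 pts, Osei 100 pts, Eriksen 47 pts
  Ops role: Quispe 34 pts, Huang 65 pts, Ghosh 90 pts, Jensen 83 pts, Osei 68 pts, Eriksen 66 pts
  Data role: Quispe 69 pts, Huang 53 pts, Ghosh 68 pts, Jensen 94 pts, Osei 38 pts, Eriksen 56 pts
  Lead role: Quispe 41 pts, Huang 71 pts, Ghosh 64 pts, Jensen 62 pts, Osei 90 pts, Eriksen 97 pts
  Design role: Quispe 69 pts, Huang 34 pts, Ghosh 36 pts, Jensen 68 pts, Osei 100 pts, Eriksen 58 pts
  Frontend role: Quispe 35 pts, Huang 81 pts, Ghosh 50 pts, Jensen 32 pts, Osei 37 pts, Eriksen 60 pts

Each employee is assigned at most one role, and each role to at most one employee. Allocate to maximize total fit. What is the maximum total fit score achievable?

Max total: 531 pts

Treat this as an assignment problem: match each employee to one role.
Optimal: Quispe→Design role (69 pts), Huang→Frontend role (81 pts), Ghosh→Ops role (90 pts), Jensen→Data role (94 pts), Osei→Backend role (100 pts), Eriksen→Lead role (97 pts) — total 69+81+90+94+100+97 = 531 pts.
Row-greedy (each employee in turn takes its best remaining role) gives 505 pts, worse by 26.
Checked against all permutations: 531 pts is optimal.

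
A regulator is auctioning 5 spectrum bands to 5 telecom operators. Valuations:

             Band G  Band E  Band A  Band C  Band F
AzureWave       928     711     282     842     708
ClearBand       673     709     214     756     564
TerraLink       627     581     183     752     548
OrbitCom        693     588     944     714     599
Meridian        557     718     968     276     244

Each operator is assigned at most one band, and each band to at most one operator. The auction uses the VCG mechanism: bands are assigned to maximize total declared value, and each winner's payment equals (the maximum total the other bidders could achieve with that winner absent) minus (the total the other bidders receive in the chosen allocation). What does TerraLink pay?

TerraLink pays $142M.

Efficient allocation: AzureWave→Band G ($928M), ClearBand→Band E ($709M), TerraLink→Band C ($752M), OrbitCom→Band F ($599M), Meridian→Band A ($968M); total welfare W = $3956M.
TerraLink receives Band C at value $752M, so the others get W − 752 = $3204M.
Without TerraLink: best allocation of the remaining 4 bidders over all 5 bands is AzureWave→Band G ($928M), ClearBand→Band C ($756M), OrbitCom→Band A ($944M), Meridian→Band E ($718M), total $3346M.
VCG payment = (others' best without TerraLink) − (others' welfare with TerraLink) = 3346 − 3204 = $142M.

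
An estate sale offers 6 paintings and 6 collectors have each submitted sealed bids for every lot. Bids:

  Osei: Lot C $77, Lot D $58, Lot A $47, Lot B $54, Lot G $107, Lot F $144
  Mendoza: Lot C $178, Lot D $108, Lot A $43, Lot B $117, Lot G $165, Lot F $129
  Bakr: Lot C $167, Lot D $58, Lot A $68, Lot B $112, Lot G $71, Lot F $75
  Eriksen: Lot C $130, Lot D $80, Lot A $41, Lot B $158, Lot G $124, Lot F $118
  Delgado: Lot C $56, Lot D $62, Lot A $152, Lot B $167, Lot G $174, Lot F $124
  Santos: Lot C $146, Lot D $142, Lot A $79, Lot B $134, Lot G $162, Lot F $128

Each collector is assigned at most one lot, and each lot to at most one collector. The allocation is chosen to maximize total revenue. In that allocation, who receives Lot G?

Optimal: Osei→Lot F ($144), Mendoza→Lot G ($165), Bakr→Lot C ($167), Eriksen→Lot B ($158), Delgado→Lot A ($152), Santos→Lot D ($142) — total 144+165+167+158+152+142 = $928.
Mendoza's own top lot is Lot C ($178), but forcing Mendoza→Lot C and reassigning the rest optimally gives only $864 — worse by 64.

Mendoza receives Lot G.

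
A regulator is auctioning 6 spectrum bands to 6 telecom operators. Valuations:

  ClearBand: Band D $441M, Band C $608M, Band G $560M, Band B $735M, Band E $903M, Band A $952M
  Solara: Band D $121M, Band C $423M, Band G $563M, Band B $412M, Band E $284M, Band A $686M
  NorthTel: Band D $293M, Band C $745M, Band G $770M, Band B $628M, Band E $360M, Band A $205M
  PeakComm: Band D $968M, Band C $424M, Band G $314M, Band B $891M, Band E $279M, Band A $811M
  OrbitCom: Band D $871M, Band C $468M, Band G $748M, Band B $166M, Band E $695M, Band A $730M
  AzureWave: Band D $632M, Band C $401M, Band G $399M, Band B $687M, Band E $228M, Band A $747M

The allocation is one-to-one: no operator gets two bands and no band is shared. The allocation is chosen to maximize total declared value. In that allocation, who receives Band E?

Optimal: ClearBand→Band E ($903M), Solara→Band A ($686M), NorthTel→Band C ($745M), PeakComm→Band D ($968M), OrbitCom→Band G ($748M), AzureWave→Band B ($687M) — total 903+686+745+968+748+687 = $4737M.
Column-greedy (each band in turn goes to its best remaining operator) gives $4227M, worse by 510.
Next-best assignment: ClearBand→Band E, Solara→Band G, NorthTel→Band C, PeakComm→Band B, OrbitCom→Band D, AzureWave→Band A = $4720M.
ClearBand's own top band is Band A ($952M), but forcing ClearBand→Band A and reassigning the rest optimally gives only $4610M — worse by 127.

ClearBand receives Band E.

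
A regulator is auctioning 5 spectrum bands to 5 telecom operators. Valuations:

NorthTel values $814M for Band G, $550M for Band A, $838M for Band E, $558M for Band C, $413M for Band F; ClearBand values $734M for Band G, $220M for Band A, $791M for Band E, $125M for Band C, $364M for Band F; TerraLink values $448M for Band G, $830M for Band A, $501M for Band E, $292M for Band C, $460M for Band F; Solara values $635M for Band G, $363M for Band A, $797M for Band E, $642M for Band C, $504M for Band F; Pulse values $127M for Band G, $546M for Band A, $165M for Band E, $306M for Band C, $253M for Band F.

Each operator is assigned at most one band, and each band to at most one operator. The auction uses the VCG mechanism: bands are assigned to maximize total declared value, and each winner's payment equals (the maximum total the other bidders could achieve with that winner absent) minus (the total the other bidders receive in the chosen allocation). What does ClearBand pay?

ClearBand pays $208M.

Efficient allocation: NorthTel→Band G ($814M), ClearBand→Band E ($791M), TerraLink→Band A ($830M), Solara→Band C ($642M), Pulse→Band F ($253M); total welfare W = $3330M.
ClearBand receives Band E at value $791M, so the others get W − 791 = $2539M.
Without ClearBand: best allocation of the remaining 4 bidders over all 5 bands is NorthTel→Band G ($814M), TerraLink→Band A ($830M), Solara→Band E ($797M), Pulse→Band C ($306M), total $2747M.
VCG payment = (others' best without ClearBand) − (others' welfare with ClearBand) = 2747 − 2539 = $208M.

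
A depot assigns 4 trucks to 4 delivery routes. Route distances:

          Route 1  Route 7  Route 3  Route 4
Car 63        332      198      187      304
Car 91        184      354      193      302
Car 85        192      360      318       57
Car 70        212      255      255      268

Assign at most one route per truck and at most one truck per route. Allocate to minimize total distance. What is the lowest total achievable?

Min total: 660 km

Optimal: Car 63→Route 7 (198 km), Car 91→Route 3 (193 km), Car 85→Route 4 (57 km), Car 70→Route 1 (212 km) — total 198+193+57+212 = 660 km.
Swapping Car 91↔Car 85 (Car 91→Route 4 302 km, Car 85→Route 3 318 km) adds 370.
Checked against all permutations: 660 km is optimal.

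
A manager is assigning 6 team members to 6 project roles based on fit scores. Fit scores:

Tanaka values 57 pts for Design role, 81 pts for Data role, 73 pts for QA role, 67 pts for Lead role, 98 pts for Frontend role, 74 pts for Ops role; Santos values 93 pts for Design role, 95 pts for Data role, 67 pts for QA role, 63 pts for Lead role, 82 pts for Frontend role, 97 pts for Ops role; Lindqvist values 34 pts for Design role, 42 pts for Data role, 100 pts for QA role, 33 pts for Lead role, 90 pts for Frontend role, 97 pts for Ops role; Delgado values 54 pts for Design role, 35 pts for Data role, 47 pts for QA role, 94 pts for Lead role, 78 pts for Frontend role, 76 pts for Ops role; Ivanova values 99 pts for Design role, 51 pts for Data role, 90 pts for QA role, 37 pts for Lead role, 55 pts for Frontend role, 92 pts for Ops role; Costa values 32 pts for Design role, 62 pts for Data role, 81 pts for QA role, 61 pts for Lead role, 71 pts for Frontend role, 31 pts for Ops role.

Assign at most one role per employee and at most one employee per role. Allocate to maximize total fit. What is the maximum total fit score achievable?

This is a one-to-one assignment (maximum-weight bipartite matching).
Optimal: Tanaka→Frontend role (98 pts), Santos→Data role (95 pts), Lindqvist→Ops role (97 pts), Delgado→Lead role (94 pts), Ivanova→Design role (99 pts), Costa→QA role (81 pts) — total 98+95+97+94+99+81 = 564 pts.
Max-entry greedy (repeatedly take the single best remaining cell) gives 550 pts, worse by 14.

Max total: 564 pts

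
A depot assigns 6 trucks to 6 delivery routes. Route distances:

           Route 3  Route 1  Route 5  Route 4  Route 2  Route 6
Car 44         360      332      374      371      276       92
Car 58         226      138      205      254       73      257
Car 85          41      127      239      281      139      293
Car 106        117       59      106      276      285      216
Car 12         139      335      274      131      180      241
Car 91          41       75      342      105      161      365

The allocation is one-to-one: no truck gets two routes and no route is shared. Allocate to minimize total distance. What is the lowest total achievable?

Minimum total: 518 km

Optimal: Car 44→Route 6 (92 km), Car 58→Route 2 (73 km), Car 85→Route 3 (41 km), Car 106→Route 5 (106 km), Car 12→Route 4 (131 km), Car 91→Route 1 (75 km) — total 92+73+41+106+131+75 = 518 km.
Column-greedy (each route in turn goes to its cheapest remaining truck) gives 682 km, worse by 164.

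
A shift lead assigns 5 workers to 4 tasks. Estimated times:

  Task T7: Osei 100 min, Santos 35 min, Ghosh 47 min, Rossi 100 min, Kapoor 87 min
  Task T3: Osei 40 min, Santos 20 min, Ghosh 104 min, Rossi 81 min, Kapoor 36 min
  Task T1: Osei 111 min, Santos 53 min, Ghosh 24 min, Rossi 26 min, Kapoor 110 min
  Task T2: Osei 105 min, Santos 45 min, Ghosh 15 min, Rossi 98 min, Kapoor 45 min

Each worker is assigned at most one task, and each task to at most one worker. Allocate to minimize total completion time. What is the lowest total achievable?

Treat this as an assignment problem: match each worker to one task.
Optimal: Santos→Task T7 (35 min), Kapoor→Task T3 (36 min), Rossi→Task T1 (26 min), Ghosh→Task T2 (15 min) — total 35+36+26+15 = 112 min.
Min-entry greedy (repeatedly take the single cheapest remaining cell) gives 148 min, worse by 36.
Swapping Ghosh↔Rossi (Ghosh→Task T1 24 min, Rossi→Task T2 98 min) adds 81.

Min total: 112 min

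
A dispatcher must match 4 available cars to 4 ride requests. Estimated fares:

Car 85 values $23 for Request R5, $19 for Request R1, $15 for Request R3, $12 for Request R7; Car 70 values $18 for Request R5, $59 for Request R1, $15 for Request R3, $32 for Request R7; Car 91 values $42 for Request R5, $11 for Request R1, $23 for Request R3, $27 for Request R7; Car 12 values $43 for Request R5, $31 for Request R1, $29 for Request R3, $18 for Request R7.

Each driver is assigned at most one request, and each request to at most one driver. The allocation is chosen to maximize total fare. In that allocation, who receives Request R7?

Car 91 receives Request R7.

Optimal: Car 85→Request R3 ($15), Car 70→Request R1 ($59), Car 91→Request R7 ($27), Car 12→Request R5 ($43) — total 15+59+27+43 = $144.
Row-greedy (each driver in turn takes its best remaining request) gives $138, worse by 6.
Every other assignment is strictly worse.
Car 91's own top request is Request R5 ($42), but forcing Car 91→Request R5 and reassigning the rest optimally gives only $142 — worse by 2.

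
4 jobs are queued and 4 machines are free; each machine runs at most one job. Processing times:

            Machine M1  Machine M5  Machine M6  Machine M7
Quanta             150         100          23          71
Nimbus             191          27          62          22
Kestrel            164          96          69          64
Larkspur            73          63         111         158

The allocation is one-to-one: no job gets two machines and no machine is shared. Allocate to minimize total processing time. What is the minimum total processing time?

Optimal: Quanta→Machine M6 (23 min), Nimbus→Machine M5 (27 min), Kestrel→Machine M7 (64 min), Larkspur→Machine M1 (73 min) — total 23+27+64+73 = 187 min.
Swapping Quanta↔Nimbus (Quanta→Machine M5 100 min, Nimbus→Machine M6 62 min) adds 112.
Checked against all permutations: 187 min is optimal.

Minimum total: 187 min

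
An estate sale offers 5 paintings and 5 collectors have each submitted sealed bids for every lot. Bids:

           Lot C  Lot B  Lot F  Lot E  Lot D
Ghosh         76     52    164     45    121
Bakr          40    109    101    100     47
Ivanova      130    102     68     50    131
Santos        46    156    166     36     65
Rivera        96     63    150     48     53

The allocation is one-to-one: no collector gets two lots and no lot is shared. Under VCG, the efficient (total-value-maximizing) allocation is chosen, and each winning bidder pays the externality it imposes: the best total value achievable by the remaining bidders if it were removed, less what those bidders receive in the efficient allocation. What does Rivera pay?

Rivera pays $44.

Efficient allocation: Ghosh→Lot D ($121), Bakr→Lot E ($100), Ivanova→Lot C ($130), Santos→Lot B ($156), Rivera→Lot F ($150); total welfare W = $657.
Rivera receives Lot F at value $150, so the others get W − 150 = $507.
Without Rivera: best allocation of the remaining 4 bidders over all 5 lots is Ghosh→Lot F ($164), Bakr→Lot E ($100), Ivanova→Lot D ($131), Santos→Lot B ($156), total $551.
VCG payment = (others' best without Rivera) − (others' welfare with Rivera) = 551 − 507 = $44.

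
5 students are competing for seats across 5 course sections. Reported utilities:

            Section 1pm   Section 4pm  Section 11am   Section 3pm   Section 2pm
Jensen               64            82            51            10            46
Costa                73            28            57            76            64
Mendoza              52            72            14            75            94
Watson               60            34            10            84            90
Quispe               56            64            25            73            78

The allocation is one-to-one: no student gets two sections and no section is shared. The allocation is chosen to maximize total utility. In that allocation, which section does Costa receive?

Costa receives Section 11am.

Optimal: Jensen→Section 4pm (82 points), Costa→Section 11am (57 points), Mendoza→Section 2pm (94 points), Watson→Section 3pm (84 points), Quispe→Section 1pm (56 points) — total 82+57+94+84+56 = 373 points.
Column-greedy (each section in turn goes to its best remaining student) gives 358 points, worse by 15.
Swapping Mendoza↔Costa (Mendoza→Section 11am 14 points, Costa→Section 2pm 64 points) loses 73.
Costa's own top section is Section 3pm (76 points), but forcing Costa→Section 3pm and reassigning the rest optimally gives only 345 points — worse by 28.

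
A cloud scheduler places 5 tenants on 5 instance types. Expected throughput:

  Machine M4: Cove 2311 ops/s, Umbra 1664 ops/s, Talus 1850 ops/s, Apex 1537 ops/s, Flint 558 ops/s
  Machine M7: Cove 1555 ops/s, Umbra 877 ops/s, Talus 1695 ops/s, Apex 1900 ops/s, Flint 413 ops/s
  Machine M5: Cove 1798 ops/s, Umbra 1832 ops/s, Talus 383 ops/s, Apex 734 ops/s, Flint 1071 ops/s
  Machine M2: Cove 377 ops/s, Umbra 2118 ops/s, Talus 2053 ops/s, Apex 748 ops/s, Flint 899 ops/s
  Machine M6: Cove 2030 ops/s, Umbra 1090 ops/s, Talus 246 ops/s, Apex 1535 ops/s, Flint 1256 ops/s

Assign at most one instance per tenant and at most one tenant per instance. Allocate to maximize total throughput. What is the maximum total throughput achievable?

Optimal: Cove→Machine M4 (2311 ops/s), Umbra→Machine M5 (1832 ops/s), Talus→Machine M2 (2053 ops/s), Apex→Machine M7 (1900 ops/s), Flint→Machine M6 (1256 ops/s) — total 2311+1832+2053+1900+1256 = 9352 ops/s.
Row-greedy (each tenant in turn takes its best remaining instance) gives 8730 ops/s, worse by 622.
Next-best assignment: Cove→Machine M6, Umbra→Machine M2, Talus→Machine M4, Apex→Machine M7, Flint→Machine M5 = 8969 ops/s.

Max total: 9352 ops/s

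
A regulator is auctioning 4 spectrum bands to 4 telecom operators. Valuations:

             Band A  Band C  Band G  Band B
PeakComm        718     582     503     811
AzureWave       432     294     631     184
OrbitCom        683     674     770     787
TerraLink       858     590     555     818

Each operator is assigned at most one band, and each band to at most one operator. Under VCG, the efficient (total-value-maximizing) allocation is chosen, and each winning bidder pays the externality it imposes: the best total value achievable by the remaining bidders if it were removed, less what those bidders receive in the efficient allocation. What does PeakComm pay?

PeakComm pays $113M.

Efficient allocation: PeakComm→Band B ($811M), AzureWave→Band G ($631M), OrbitCom→Band C ($674M), TerraLink→Band A ($858M); total welfare W = $2974M.
PeakComm receives Band B at value $811M, so the others get W − 811 = $2163M.
Without PeakComm: best allocation of the remaining 3 bidders over all 4 bands is AzureWave→Band G ($631M), OrbitCom→Band B ($787M), TerraLink→Band A ($858M), total $2276M.
VCG payment = (others' best without PeakComm) − (others' welfare with PeakComm) = 2276 − 2163 = $113M.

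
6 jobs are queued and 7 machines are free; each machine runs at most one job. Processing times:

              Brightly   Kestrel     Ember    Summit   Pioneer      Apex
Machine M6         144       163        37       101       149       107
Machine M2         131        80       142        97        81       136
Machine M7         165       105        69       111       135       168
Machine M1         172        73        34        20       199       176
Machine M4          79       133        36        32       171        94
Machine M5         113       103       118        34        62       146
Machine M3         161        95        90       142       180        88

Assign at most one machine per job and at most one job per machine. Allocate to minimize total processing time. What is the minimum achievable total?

Minimum total: 366 min

Optimal: Brightly→Machine M4 (79 min), Kestrel→Machine M2 (80 min), Ember→Machine M6 (37 min), Summit→Machine M1 (20 min), Pioneer→Machine M5 (62 min), Apex→Machine M3 (88 min) — total 79+80+37+20+62+88 = 366 min.
Min-entry greedy (repeatedly take the single cheapest remaining cell) gives 430 min, worse by 64.
Next-best assignment: Brightly→Machine M4, Kestrel→Machine M7, Ember→Machine M6, Summit→Machine M1, Pioneer→Machine M5, Apex→Machine M3 = 391 min.
Checked against all permutations: 366 min is optimal.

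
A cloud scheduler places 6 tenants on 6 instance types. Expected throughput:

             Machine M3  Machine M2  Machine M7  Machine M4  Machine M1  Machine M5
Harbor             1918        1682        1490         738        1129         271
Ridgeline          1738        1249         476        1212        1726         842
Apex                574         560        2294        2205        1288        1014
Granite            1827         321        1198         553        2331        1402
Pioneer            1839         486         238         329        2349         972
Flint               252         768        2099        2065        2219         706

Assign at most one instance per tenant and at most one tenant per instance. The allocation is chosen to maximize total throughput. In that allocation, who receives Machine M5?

Granite receives Machine M5.

Optimal: Harbor→Machine M2 (1682 ops/s), Ridgeline→Machine M3 (1738 ops/s), Apex→Machine M7 (2294 ops/s), Granite→Machine M5 (1402 ops/s), Pioneer→Machine M1 (2349 ops/s), Flint→Machine M4 (2065 ops/s) — total 1682+1738+2294+1402+2349+2065 = 11530 ops/s.
Column-greedy (each instance in turn goes to its best remaining tenant) gives 11277 ops/s, worse by 253.
Swapping Granite↔Apex (Granite→Machine M7 1198 ops/s, Apex→Machine M5 1014 ops/s) loses 1484.
Every other assignment is strictly worse.
Granite's own top instance is Machine M1 (2331 ops/s), but forcing Granite→Machine M1 and reassigning the rest optimally gives only 11082 ops/s — worse by 448.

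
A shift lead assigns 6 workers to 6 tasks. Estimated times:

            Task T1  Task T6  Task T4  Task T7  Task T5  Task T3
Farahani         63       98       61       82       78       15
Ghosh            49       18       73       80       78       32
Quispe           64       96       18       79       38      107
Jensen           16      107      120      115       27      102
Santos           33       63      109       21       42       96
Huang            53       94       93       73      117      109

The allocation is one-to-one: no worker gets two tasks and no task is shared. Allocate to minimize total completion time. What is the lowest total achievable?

Min total: 152 min

Optimal: Farahani→Task T3 (15 min), Ghosh→Task T6 (18 min), Quispe→Task T4 (18 min), Jensen→Task T5 (27 min), Santos→Task T7 (21 min), Huang→Task T1 (53 min) — total 15+18+18+27+21+53 = 152 min.
Min-entry greedy (repeatedly take the single cheapest remaining cell) gives 205 min, worse by 53.
Checked against all permutations: 152 min is optimal.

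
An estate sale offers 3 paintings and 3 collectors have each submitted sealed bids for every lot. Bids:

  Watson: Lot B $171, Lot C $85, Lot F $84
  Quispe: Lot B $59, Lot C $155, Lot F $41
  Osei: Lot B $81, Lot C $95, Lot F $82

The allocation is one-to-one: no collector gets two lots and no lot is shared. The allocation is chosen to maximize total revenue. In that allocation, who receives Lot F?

This is the linear assignment problem.
Optimal: Watson→Lot B ($171), Quispe→Lot C ($155), Osei→Lot F ($82) — total 171+155+82 = $408.
Swapping Quispe↔Osei (Quispe→Lot F $41, Osei→Lot C $95) loses 101.
Every other assignment is strictly worse.
Osei's own top lot is Lot C ($95), but forcing Osei→Lot C and reassigning the rest optimally gives only $307 — worse by 101.

Osei receives Lot F.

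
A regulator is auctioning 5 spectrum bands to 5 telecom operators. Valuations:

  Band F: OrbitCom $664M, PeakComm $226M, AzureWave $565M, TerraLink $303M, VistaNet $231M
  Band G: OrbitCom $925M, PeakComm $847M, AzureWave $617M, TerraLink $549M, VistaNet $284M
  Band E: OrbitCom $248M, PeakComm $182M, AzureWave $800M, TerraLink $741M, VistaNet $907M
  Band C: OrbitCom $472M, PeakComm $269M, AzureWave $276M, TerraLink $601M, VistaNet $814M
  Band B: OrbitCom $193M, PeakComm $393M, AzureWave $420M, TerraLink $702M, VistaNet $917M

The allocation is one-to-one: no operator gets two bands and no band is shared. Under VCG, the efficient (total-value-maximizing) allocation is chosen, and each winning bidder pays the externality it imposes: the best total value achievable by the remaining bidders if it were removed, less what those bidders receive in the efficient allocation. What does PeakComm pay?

PeakComm pays $261M.

Efficient allocation: OrbitCom→Band F ($664M), PeakComm→Band G ($847M), AzureWave→Band E ($800M), TerraLink→Band C ($601M), VistaNet→Band B ($917M); total welfare W = $3829M.
PeakComm receives Band G at value $847M, so the others get W − 847 = $2982M.
Without PeakComm: best allocation of the remaining 4 bidders over all 5 bands is OrbitCom→Band G ($925M), AzureWave→Band E ($800M), TerraLink→Band C ($601M), VistaNet→Band B ($917M), total $3243M.
VCG payment = (others' best without PeakComm) − (others' welfare with PeakComm) = 3243 − 2982 = $261M.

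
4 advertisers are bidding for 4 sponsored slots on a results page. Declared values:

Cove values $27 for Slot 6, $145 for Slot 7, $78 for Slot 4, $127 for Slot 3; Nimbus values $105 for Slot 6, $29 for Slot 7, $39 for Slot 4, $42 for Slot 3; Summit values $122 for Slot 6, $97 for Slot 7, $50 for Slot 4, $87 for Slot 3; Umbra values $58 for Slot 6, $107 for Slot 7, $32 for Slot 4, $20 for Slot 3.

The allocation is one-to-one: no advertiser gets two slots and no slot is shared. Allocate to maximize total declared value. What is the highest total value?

Max total: $395

Optimal: Cove→Slot 3 ($127), Nimbus→Slot 4 ($39), Summit→Slot 6 ($122), Umbra→Slot 7 ($107) — total 127+39+122+107 = $395.
Row-greedy (each advertiser in turn takes its best remaining slot) gives $369, worse by 26.
Next-best assignment: Cove→Slot 3, Nimbus→Slot 6, Summit→Slot 4, Umbra→Slot 7 = $389.
Swapping Umbra↔Summit (Umbra→Slot 6 $58, Summit→Slot 7 $97) loses 74.
Checked against all permutations: $395 is optimal.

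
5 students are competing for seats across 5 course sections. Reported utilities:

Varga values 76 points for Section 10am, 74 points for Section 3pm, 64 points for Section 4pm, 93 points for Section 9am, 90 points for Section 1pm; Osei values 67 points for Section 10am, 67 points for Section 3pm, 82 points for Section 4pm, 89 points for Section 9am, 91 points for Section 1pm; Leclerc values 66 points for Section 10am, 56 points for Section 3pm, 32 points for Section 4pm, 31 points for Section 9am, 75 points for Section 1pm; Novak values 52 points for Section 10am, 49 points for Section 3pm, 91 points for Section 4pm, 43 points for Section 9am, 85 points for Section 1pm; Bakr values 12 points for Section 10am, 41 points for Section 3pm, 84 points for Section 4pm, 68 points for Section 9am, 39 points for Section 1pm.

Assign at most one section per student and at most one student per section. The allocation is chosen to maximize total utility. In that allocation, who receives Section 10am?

Optimal: Varga→Section 3pm (74 points), Osei→Section 9am (89 points), Leclerc→Section 10am (66 points), Novak→Section 1pm (85 points), Bakr→Section 4pm (84 points) — total 74+89+66+85+84 = 398 points.
Max-entry greedy (repeatedly take the single best remaining cell) gives 382 points, worse by 16.
No other one-to-one assignment exceeds 398 points.
Leclerc's own top section is Section 1pm (75 points), but forcing Leclerc→Section 1pm and reassigning the rest optimally gives only 377 points — worse by 21.

Leclerc receives Section 10am.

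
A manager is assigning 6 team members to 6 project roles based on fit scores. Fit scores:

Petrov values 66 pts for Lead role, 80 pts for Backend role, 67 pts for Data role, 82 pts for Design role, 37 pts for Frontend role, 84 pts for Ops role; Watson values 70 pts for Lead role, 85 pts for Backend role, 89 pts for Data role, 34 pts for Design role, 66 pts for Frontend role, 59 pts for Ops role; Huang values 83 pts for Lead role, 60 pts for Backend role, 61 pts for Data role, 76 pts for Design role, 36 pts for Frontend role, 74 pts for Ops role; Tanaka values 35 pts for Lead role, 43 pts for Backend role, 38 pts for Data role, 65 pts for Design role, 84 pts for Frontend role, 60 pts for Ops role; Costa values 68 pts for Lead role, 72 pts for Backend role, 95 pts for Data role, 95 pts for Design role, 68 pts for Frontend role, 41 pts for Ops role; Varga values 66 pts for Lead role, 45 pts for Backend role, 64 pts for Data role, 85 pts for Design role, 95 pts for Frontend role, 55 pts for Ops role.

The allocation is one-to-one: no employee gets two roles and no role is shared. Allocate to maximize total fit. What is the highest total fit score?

Maximum total: 516 pts

Treat this as an assignment problem: match each employee to one role.
Optimal: Petrov→Ops role (84 pts), Watson→Backend role (85 pts), Huang→Lead role (83 pts), Tanaka→Frontend role (84 pts), Costa→Data role (95 pts), Varga→Design role (85 pts) — total 84+85+83+84+95+85 = 516 pts.
Max-entry greedy (repeatedly take the single best remaining cell) gives 507 pts, worse by 9.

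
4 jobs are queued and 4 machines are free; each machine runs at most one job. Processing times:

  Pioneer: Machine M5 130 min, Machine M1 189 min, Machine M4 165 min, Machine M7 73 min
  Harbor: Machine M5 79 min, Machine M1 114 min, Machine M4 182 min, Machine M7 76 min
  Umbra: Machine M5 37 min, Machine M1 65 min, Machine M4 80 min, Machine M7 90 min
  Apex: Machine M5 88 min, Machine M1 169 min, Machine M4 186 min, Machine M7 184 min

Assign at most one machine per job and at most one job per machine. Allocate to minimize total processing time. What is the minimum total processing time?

Minimum total: 355 min

Treat this as an assignment problem: match each job to one machine.
Optimal: Pioneer→Machine M7 (73 min), Harbor→Machine M1 (114 min), Umbra→Machine M4 (80 min), Apex→Machine M5 (88 min) — total 73+114+80+88 = 355 min.
Next-best assignment: Pioneer→Machine M4, Harbor→Machine M7, Umbra→Machine M1, Apex→Machine M5 = 394 min.
Checked against all permutations: 355 min is optimal.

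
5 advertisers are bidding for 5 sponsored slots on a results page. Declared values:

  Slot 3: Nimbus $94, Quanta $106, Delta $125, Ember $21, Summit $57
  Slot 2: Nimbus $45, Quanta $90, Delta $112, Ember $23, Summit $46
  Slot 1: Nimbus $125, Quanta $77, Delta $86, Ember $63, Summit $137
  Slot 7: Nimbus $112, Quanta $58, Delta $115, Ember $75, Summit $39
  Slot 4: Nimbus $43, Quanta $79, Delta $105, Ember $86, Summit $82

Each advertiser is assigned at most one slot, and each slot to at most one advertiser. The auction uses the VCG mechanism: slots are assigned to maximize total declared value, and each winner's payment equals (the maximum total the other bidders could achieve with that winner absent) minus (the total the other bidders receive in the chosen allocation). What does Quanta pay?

Quanta pays $13.

Efficient allocation: Nimbus→Slot 7 ($112), Quanta→Slot 3 ($106), Delta→Slot 2 ($112), Ember→Slot 4 ($86), Summit→Slot 1 ($137); total welfare W = $553.
Quanta receives Slot 3 at value $106, so the others get W − 106 = $447.
Without Quanta: best allocation of the remaining 4 bidders over all 5 slots is Nimbus→Slot 7 ($112), Delta→Slot 3 ($125), Ember→Slot 4 ($86), Summit→Slot 1 ($137), total $460.
VCG payment = (others' best without Quanta) − (others' welfare with Quanta) = 460 − 447 = $13.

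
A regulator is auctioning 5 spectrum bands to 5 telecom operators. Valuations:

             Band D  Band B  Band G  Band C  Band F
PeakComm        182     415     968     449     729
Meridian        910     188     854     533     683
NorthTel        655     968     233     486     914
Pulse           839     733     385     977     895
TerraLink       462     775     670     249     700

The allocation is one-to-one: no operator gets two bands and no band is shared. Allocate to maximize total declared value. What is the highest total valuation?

Optimal: PeakComm→Band G ($968M), Meridian→Band D ($910M), NorthTel→Band F ($914M), Pulse→Band C ($977M), TerraLink→Band B ($775M) — total 968+910+914+977+775 = $4544M.
Row-greedy (each operator in turn takes its best remaining band) gives $4523M, worse by 21.
Next-best assignment: PeakComm→Band G, Meridian→Band D, NorthTel→Band B, Pulse→Band C, TerraLink→Band F = $4523M.
Swapping Meridian↔Pulse (Meridian→Band C $533M, Pulse→Band D $839M) loses 515.
No other one-to-one assignment exceeds $4544M.

Max total: $4544M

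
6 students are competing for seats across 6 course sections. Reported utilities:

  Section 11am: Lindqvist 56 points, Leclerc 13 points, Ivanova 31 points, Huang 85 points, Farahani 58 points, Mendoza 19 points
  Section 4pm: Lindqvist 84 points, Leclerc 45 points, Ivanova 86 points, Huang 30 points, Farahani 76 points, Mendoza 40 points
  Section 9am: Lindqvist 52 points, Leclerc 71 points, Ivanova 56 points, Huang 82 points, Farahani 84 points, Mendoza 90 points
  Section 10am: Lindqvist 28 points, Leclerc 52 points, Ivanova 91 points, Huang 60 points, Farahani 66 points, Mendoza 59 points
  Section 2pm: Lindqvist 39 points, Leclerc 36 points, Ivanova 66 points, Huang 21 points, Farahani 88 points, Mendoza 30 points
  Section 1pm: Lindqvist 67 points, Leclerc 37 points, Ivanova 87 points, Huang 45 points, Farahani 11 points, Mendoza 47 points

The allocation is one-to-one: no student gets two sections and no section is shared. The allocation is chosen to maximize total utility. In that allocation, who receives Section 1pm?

Ivanova receives Section 1pm.

Optimal: Lindqvist→Section 4pm (84 points), Leclerc→Section 10am (52 points), Ivanova→Section 1pm (87 points), Huang→Section 11am (85 points), Farahani→Section 2pm (88 points), Mendoza→Section 9am (90 points) — total 84+52+87+85+88+90 = 486 points.
Next-best assignment: Lindqvist→Section 4pm, Leclerc→Section 1pm, Ivanova→Section 10am, Huang→Section 11am, Farahani→Section 2pm, Mendoza→Section 9am = 475 points.
Every other assignment is strictly worse.
Ivanova's own top section is Section 10am (91 points), but forcing Ivanova→Section 10am and reassigning the rest optimally gives only 475 points — worse by 11.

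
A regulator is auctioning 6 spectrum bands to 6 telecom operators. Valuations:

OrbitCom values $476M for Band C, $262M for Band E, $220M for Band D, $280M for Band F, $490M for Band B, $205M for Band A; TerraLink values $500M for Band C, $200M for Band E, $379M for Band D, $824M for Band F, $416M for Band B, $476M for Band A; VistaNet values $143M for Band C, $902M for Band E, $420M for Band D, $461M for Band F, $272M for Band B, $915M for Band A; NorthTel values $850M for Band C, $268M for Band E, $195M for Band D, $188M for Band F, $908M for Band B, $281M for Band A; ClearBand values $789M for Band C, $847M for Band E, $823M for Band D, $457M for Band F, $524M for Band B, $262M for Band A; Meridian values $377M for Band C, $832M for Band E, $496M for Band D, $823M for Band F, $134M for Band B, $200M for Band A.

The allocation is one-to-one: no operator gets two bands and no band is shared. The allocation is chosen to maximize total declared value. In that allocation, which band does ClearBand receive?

This is the linear assignment problem.
Optimal: OrbitCom→Band C ($476M), TerraLink→Band F ($824M), VistaNet→Band A ($915M), NorthTel→Band B ($908M), ClearBand→Band D ($823M), Meridian→Band E ($832M) — total 476+824+915+908+823+832 = $4778M.
Column-greedy (each band in turn goes to its best remaining operator) gives $4089M, worse by 689.
Next-best assignment: OrbitCom→Band B, TerraLink→Band F, VistaNet→Band A, NorthTel→Band C, ClearBand→Band D, Meridian→Band E = $4734M.
Swapping OrbitCom↔TerraLink (OrbitCom→Band F $280M, TerraLink→Band C $500M) loses 520.
Every other assignment is strictly worse.
ClearBand's own top band is Band E ($847M), but forcing ClearBand→Band E and reassigning the rest optimally gives only $4466M — worse by 312.

ClearBand receives Band D.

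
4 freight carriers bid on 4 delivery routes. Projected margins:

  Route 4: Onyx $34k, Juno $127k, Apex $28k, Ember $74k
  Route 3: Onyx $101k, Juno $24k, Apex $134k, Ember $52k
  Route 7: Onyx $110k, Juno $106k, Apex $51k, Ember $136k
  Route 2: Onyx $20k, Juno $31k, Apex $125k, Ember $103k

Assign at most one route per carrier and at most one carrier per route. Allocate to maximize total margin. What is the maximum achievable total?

Maximum total: $489k

Optimal: Onyx→Route 3 ($101k), Juno→Route 4 ($127k), Apex→Route 2 ($125k), Ember→Route 7 ($136k) — total 101+127+125+136 = $489k.
Row-greedy (each carrier in turn takes its best remaining route) gives $474k, worse by 15.
Swapping Juno↔Onyx (Juno→Route 3 $24k, Onyx→Route 4 $34k) loses 170.
No other one-to-one assignment exceeds $489k.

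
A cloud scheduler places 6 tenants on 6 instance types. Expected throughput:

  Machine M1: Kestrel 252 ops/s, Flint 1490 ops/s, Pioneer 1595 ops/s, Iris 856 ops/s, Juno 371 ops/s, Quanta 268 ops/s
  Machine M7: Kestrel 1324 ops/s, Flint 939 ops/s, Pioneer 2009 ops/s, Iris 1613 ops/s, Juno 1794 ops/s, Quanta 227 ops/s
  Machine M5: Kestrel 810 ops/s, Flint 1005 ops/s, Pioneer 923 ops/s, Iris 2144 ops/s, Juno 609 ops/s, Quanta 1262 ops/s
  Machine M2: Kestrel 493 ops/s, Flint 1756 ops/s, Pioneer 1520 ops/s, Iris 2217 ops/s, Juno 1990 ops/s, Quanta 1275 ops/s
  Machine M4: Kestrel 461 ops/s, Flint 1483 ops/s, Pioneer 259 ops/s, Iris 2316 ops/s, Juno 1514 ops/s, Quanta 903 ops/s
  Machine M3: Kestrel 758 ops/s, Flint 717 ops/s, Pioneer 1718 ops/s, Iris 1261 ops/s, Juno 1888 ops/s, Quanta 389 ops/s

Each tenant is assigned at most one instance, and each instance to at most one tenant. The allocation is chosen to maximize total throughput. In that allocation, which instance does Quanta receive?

Quanta receives Machine M5.

Optimal: Kestrel→Machine M7 (1324 ops/s), Flint→Machine M2 (1756 ops/s), Pioneer→Machine M1 (1595 ops/s), Iris→Machine M4 (2316 ops/s), Juno→Machine M3 (1888 ops/s), Quanta→Machine M5 (1262 ops/s) — total 1324+1756+1595+2316+1888+1262 = 10141 ops/s.
Column-greedy (each instance in turn goes to its best remaining tenant) gives 8950 ops/s, worse by 1191.
Next-best assignment: Kestrel→Machine M7, Flint→Machine M1, Pioneer→Machine M3, Iris→Machine M4, Juno→Machine M2, Quanta→Machine M5 = 10100 ops/s.
Quanta's own top instance is Machine M2 (1275 ops/s), but forcing Quanta→Machine M2 and reassigning the rest optimally gives only 9788 ops/s — worse by 353.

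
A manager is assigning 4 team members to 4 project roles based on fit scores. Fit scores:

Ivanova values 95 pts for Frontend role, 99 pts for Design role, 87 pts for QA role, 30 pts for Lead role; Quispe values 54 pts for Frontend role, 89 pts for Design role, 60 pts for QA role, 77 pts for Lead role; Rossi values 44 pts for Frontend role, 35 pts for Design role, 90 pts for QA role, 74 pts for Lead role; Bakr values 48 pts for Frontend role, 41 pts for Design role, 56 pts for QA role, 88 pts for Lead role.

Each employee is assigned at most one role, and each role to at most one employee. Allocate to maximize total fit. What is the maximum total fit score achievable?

This is a one-to-one assignment (maximum-weight bipartite matching).
Optimal: Ivanova→Frontend role (95 pts), Quispe→Design role (89 pts), Rossi→QA role (90 pts), Bakr→Lead role (88 pts) — total 95+89+90+88 = 362 pts.
Max-entry greedy (repeatedly take the single best remaining cell) gives 331 pts, worse by 31.
Next-best assignment: Ivanova→Design role, Quispe→Frontend role, Rossi→QA role, Bakr→Lead role = 331 pts.
Every other assignment is strictly worse.

Maximum total: 362 pts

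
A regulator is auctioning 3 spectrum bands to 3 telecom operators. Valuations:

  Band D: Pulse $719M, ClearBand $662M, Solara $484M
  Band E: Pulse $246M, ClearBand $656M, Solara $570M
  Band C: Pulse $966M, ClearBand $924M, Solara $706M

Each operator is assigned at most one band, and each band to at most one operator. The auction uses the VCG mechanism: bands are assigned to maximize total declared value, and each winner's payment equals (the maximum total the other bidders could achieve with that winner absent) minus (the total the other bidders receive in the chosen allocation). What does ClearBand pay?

ClearBand pays $247M.

Efficient allocation: Pulse→Band D ($719M), ClearBand→Band C ($924M), Solara→Band E ($570M); total welfare W = $2213M.
ClearBand receives Band C at value $924M, so the others get W − 924 = $1289M.
Without ClearBand: best allocation of the remaining 2 bidders over all 3 bands is Pulse→Band C ($966M), Solara→Band E ($570M), total $1536M.
VCG payment = (others' best without ClearBand) − (others' welfare with ClearBand) = 1536 − 1289 = $247M.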